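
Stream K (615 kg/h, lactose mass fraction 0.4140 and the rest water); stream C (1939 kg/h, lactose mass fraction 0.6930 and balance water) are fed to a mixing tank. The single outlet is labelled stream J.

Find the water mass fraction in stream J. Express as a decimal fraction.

0.3742

Total flow out = 615 + 1939 = 2554 kg/h.
water in = 615×0.586 + 1939×0.307 = 955.66 kg/h.
water mass fraction in J = 955.66/2554 = 0.3742.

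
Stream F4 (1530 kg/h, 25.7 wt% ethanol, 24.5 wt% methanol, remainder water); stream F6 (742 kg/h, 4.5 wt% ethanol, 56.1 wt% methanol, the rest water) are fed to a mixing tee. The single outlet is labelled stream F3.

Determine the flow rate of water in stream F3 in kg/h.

water out = water in = 1530×0.498 + 742×0.394 = 1054.3 kg/h.

1054 kg/h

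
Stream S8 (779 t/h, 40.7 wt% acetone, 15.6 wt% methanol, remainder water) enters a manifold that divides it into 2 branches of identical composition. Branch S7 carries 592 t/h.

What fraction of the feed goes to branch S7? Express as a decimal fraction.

Fraction to S7 = 592/779 = 0.7599.

0.760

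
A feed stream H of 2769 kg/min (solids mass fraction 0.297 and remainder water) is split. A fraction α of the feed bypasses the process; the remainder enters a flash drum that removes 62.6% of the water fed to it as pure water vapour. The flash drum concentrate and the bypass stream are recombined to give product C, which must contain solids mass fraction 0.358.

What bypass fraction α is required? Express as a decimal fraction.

0.613

All 2769×0.297 = 822.39 kg/min of solids reaches C, so C = 822.39/0.358 = 2297.2 kg/min and vapour = 471.81 kg/min.
The evaporator receives (1−α)·2769 of feed at 0.703 water and removes 0.626 of that water:
0.626×0.703×(1−α)×2769 = 471.81
(1−α) = 471.81/1218.6 = 0.3872;  α = 0.6128.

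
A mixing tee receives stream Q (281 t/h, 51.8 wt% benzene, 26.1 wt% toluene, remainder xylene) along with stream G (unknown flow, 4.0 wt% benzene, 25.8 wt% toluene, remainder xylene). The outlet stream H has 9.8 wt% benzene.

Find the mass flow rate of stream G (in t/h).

2035 t/h

Let G be the unknown flow. Total out = 281 + G.
benzene balance: 145.56 + 0.040·G = 0.098·(281 + G)
(0.040 − 0.098)·G = 0.098×281 − 145.56 = -118.02
G = -118.02 / -0.058 = 2034.8 t/h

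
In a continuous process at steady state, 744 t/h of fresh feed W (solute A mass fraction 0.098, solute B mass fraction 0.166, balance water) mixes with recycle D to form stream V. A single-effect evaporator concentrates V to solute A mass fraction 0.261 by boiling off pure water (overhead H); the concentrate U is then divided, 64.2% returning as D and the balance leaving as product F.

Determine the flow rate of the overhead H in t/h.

464.6 t/h

Overall solute A balance (none leaves overhead): solute A in fresh feed = solute A in product, i.e. 744×0.098 = (1−0.642)·U·0.261.
U = 72.912/(0.261×0.358) = 780.32 t/h.
Recycle D = 0.642×780.32 = 500.97 t/h.
Combined feed V = 744 + 500.97 = 1245 t/h.
Overhead H = V − U = 1245 − 780.32 = 464.64 t/h.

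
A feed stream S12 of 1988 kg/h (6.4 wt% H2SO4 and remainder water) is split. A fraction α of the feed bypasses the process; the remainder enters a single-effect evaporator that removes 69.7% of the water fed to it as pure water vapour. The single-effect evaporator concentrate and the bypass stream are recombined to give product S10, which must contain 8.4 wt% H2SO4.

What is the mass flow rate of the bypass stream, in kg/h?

1262 kg/h

All 1988×0.064 = 127.23 kg/h of H2SO4 reaches S10, so S10 = 127.23/0.084 = 1514.7 kg/h and vapour = 473.33 kg/h.
The evaporator receives (1−α)·1988 of feed at 0.936 water and removes 0.697 of that water:
0.697×0.936×(1−α)×1988 = 473.33
(1−α) = 473.33/1297 = 0.3650;  α = 0.6350.
Bypass flow = 0.6350×1988 = 1262.5 kg/h.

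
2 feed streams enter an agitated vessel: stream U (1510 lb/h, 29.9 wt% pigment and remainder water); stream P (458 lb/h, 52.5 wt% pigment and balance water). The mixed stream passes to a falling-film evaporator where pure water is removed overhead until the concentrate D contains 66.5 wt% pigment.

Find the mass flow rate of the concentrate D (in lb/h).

1041 lb/h

pigment entering = 1510×0.299 + 458×0.525 = 691.94 lb/h.
All pigment reports to D, so D = 691.94/0.665 = 1040.5 lb/h.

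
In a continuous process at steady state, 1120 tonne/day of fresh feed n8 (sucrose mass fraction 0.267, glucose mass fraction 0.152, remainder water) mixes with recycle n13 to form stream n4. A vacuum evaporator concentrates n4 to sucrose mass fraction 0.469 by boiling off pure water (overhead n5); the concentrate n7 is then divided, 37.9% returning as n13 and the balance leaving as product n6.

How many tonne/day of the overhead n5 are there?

482.4 tonne/day

Overall sucrose balance (none leaves overhead): sucrose in fresh feed = sucrose in product, i.e. 1120×0.267 = (1−0.379)·n7·0.469.
n7 = 299.04/(0.469×0.621) = 1026.8 tonne/day.
Recycle n13 = 0.379×1026.8 = 389.14 tonne/day.
Combined feed n4 = 1120 + 389.14 = 1509.1 tonne/day.
Overhead n5 = n4 − n7 = 1509.1 − 1026.8 = 482.39 tonne/day.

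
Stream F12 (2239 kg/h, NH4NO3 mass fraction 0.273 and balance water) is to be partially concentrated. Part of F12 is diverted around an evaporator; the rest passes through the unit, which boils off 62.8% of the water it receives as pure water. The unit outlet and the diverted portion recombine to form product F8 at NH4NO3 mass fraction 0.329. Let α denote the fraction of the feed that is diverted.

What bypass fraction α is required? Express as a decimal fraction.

All 2239×0.273 = 611.25 kg/h of NH4NO3 reaches F8, so F8 = 611.25/0.329 = 1857.9 kg/h and vapour = 381.11 kg/h.
The evaporator receives (1−α)·2239 of feed at 0.727 water and removes 0.628 of that water:
0.628×0.727×(1−α)×2239 = 381.11
(1−α) = 381.11/1022.2 = 0.3728;  α = 0.6272.

0.627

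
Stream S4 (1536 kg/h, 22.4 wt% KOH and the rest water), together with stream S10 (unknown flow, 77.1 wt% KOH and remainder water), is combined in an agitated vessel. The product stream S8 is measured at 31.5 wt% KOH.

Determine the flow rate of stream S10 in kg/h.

Let S10 be the unknown flow. Total out = 1536 + S10.
KOH balance: 344.06 + 0.771·S10 = 0.315·(1536 + S10)
(0.771 − 0.315)·S10 = 0.315×1536 − 344.06 = 139.78
S10 = 139.78 / 0.456 = 306.53 kg/h

306.5 kg/h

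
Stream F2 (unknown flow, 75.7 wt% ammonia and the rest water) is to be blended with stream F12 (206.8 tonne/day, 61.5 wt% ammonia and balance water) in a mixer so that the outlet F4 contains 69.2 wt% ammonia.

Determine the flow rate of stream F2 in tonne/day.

Let F2 be the unknown flow. Total out = 206.8 + F2.
ammonia balance: 127.18 + 0.757·F2 = 0.692·(206.8 + F2)
(0.757 − 0.692)·F2 = 0.692×206.8 − 127.18 = 15.924
F2 = 15.924 / 0.065 = 244.98 tonne/day

245 tonne/day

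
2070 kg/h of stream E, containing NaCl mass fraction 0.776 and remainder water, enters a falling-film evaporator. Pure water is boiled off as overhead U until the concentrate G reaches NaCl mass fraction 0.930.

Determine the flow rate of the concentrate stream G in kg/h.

1727 kg/h

NaCl is conserved: 2070×0.776 = 1606.3 kg/h all reports to the concentrate.
Concentrate = 1606.3/(target fraction) = 1727.2 kg/h.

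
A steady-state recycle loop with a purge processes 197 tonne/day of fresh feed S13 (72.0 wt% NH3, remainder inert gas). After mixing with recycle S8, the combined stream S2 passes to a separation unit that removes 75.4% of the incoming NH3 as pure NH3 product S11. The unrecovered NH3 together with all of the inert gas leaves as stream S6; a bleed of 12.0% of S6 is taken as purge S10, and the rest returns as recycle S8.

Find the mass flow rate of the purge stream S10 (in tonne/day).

60.5 tonne/day

inert gas enters only via S13 and leaves only via the purge: 197×0.280 = 0.120×(inert gas in S6), and the separation unit passes all inert gas, so inert gas in S2 = inert gas in S6 = 459.67 tonne/day.
NH3 in S2: m_A = 197×0.720 + (1−0.120)·(1−0.754)·m_A, so m_A = 141.84/0.7835 = 181.03 tonne/day.
S6 = (1−0.754)×181.03 + 459.67 = 504.2 tonne/day.
Purge S10 = 0.120×504.2 = 60.504 tonne/day.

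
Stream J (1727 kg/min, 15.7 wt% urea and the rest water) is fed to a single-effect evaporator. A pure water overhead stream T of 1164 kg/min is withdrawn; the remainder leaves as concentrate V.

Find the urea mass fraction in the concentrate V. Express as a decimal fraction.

urea is not removed: 1727×0.157 = 271.14 kg/min of urea enters V.
Concentrate = 1727 − 1164 = 563 kg/min.
Mass fraction = 271.14/563 = 0.482.

0.482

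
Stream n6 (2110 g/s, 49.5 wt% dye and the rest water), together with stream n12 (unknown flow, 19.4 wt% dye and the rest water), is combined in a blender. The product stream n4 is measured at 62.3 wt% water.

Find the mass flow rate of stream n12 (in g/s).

1361 g/s

Let n12 be the unknown flow. Total out = 2110 + n12.
water balance: 1065.5 + 0.806·n12 = 0.623·(2110 + n12)
(0.806 − 0.623)·n12 = 0.623×2110 − 1065.5 = 248.98
n12 = 248.98 / 0.183 = 1360.5 g/s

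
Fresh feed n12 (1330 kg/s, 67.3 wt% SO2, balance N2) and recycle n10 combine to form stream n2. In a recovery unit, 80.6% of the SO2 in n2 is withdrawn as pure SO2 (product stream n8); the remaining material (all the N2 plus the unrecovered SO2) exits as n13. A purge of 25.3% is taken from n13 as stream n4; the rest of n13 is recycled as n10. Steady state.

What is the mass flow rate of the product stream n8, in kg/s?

843.7 kg/s

SO2 in n2: m_A = 1330×0.673 + (1−0.253)·(1−0.806)·m_A, so m_A = 895.09/0.8551 = 1046.8 kg/s.
Product n8 = 0.806×1046.8 = 843.71 kg/s.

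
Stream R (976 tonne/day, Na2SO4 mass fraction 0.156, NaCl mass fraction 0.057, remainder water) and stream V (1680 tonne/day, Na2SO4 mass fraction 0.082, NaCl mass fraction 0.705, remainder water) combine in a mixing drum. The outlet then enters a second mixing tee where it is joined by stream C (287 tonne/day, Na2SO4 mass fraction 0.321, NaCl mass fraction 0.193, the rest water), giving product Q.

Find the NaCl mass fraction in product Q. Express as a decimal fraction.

Overall, product flow = 2943 tonne/day.
NaCl in = 976×0.057 + 1680×0.705 + 287×0.193 = 1295.4 tonne/day.
NaCl fraction in Q = 0.440.

0.440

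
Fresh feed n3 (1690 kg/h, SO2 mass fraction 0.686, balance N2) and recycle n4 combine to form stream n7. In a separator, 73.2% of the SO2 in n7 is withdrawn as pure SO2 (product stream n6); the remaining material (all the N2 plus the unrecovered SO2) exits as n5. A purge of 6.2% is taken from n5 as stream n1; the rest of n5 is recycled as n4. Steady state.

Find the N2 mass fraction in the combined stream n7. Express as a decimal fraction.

N2 enters only via n3 and leaves only via the purge: 1690×0.314 = 0.062×(N2 in n5), and the separator passes all N2, so N2 in n7 = N2 in n5 = 8559 kg/h.
SO2 in n7: m_A = 1690×0.686 + (1−0.062)·(1−0.732)·m_A, so m_A = 1159.3/0.7486 = 1548.6 kg/h.
n7 = 1548.6 + 8559 = 10108 kg/h.
N2 fraction in n7 = 8559/10108 = 0.847.

0.847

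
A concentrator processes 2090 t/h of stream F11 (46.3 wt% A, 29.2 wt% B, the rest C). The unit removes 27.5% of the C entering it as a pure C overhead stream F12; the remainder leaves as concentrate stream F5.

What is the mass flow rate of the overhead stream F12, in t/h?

140.8 t/h

C entering = 2090×0.245 = 512.05 t/h; overhead removed = 0.275×512.05 = 140.81 t/h.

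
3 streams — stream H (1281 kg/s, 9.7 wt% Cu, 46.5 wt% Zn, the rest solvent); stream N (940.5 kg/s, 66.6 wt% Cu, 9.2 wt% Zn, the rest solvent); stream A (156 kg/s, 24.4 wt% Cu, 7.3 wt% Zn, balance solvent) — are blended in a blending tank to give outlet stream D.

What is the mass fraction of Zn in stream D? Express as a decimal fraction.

0.292

Total flow out = 1281 + 940.5 + 156 = 2377.5 kg/s.
Zn in = 1281×0.465 + 940.5×0.092 + 156×0.073 = 693.58 kg/s.
Zn mass fraction in D = 693.58/2377.5 = 0.292.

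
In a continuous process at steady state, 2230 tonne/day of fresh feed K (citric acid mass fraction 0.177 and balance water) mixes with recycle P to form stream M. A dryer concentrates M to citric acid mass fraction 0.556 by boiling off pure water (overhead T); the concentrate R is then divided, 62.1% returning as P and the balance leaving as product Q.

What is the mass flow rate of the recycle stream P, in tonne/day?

Overall citric acid balance (none leaves overhead): citric acid in fresh feed = citric acid in product, i.e. 2230×0.177 = (1−0.621)·R·0.556.
R = 394.71/(0.556×0.379) = 1873.1 tonne/day.
Recycle P = 0.621×1873.1 = 1163.2 tonne/day.

1163 tonne/day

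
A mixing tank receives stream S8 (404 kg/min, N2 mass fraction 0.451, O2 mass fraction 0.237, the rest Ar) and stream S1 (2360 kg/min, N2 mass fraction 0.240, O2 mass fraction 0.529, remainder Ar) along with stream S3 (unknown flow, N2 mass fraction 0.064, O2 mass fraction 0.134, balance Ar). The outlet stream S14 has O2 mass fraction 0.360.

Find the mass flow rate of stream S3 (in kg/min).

1545 kg/min

Let S3 be the unknown flow. Total out = 2764 + S3.
O2 balance: 1344.2 + 0.134·S3 = 0.360·(2764 + S3)
(0.134 − 0.360)·S3 = 0.360×2764 − 1344.2 = -349.15
S3 = -349.15 / -0.226 = 1544.9 kg/min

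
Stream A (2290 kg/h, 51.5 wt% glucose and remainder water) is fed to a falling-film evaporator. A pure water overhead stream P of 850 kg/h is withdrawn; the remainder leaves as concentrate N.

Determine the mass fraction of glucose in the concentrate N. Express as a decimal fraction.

glucose is not removed: 2290×0.515 = 1179.4 kg/h of glucose enters N.
Concentrate = 2290 − 850 = 1440 kg/h.
Mass fraction = 1179.4/1440 = 0.8190.

0.8190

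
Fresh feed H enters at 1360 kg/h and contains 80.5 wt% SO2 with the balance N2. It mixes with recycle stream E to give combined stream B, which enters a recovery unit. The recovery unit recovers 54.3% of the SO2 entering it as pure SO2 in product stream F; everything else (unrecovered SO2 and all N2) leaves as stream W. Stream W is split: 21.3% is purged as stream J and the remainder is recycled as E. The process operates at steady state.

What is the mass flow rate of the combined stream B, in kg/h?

N2 enters only via H and leaves only via the purge: 1360×0.195 = 0.213×(N2 in W), and the recovery unit passes all N2, so N2 in B = N2 in W = 1245.1 kg/h.
SO2 in B: m_A = 1360×0.805 + (1−0.213)·(1−0.543)·m_A, so m_A = 1094.8/0.6403 = 1709.7 kg/h.
B = 1709.7 + 1245.1 = 2954.8 kg/h.

2955 kg/h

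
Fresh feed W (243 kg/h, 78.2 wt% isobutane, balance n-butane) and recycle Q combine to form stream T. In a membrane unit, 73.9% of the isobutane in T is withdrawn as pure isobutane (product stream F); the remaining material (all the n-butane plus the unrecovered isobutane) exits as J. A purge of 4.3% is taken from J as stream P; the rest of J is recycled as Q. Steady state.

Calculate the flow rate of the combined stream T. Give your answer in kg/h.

n-butane enters only via W and leaves only via the purge: 243×0.218 = 0.043×(n-butane in J), and the membrane unit passes all n-butane, so n-butane in T = n-butane in J = 1232 kg/h.
isobutane in T: m_A = 243×0.782 + (1−0.043)·(1−0.739)·m_A, so m_A = 190.03/0.7502 = 253.29 kg/h.
T = 253.29 + 1232 = 1485.2 kg/h.

1485 kg/h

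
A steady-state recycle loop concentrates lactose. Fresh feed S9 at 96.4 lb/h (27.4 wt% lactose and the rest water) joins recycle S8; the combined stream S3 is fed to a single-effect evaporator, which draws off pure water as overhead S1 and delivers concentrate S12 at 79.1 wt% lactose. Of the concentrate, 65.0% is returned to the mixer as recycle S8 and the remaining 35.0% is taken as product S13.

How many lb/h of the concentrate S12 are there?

Overall lactose balance (none leaves overhead): lactose in fresh feed = lactose in product, i.e. 96.4×0.274 = (1−0.650)·S12·0.791.
S12 = 26.414/(0.791×0.350) = 95.408 lb/h.

95.41 lb/h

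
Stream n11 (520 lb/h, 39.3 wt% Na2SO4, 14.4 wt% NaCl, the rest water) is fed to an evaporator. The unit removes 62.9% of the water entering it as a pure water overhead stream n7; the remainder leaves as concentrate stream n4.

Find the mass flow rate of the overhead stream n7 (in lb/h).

151.4 lb/h

water entering = 520×0.463 = 240.76 lb/h; overhead removed = 0.629×240.76 = 151.44 lb/h.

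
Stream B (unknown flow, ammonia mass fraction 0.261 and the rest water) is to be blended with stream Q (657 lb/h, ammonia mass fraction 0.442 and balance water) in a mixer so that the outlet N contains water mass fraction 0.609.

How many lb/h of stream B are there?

Let B be the unknown flow. Total out = 657 + B.
water balance: 366.61 + 0.739·B = 0.609·(657 + B)
(0.739 − 0.609)·B = 0.609×657 − 366.61 = 33.507
B = 33.507 / 0.130 = 257.75 lb/h

257.7 lb/h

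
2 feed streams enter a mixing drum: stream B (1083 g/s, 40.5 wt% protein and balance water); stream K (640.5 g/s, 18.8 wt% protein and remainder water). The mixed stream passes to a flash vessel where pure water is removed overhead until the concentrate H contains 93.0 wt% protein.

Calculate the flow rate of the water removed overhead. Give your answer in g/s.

1122 g/s

protein entering = 1083×0.405 + 640.5×0.188 = 559.03 g/s.
All protein reports to H, so H = 559.03/0.930 = 601.11 g/s.
Total feed = 1723.5 g/s; overhead = 1723.5 − 601.11 = 1122.4 g/s.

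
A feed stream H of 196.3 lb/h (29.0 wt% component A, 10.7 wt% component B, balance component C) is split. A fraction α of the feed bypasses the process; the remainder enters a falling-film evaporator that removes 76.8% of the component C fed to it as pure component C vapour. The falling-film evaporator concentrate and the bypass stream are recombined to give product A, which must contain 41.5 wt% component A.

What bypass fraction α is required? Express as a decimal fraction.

0.350

All 196.3×0.290 = 56.927 lb/h of component A reaches A, so A = 56.927/0.415 = 137.17 lb/h and vapour = 59.127 lb/h.
The evaporator receives (1−α)·196.3 of feed at 0.603 component C and removes 0.768 of that component C:
0.768×0.603×(1−α)×196.3 = 59.127
(1−α) = 59.127/90.907 = 0.6504;  α = 0.3496.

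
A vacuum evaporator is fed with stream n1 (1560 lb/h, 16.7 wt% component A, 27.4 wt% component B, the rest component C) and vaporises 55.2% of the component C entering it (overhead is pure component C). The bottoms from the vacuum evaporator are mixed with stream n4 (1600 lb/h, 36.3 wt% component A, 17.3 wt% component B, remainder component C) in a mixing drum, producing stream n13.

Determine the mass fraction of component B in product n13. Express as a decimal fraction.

0.2629

Vapour removed = 0.552×0.559×1560 = 481.37 lb/h; concentrate = 1078.6 lb/h.
component B reaching the mixer = 427.44 (from concentrate) + 1600×0.173 = 704.24 lb/h.
Product flow = 1078.6 + 1600 = 2678.6 lb/h; component B fraction = 0.2629.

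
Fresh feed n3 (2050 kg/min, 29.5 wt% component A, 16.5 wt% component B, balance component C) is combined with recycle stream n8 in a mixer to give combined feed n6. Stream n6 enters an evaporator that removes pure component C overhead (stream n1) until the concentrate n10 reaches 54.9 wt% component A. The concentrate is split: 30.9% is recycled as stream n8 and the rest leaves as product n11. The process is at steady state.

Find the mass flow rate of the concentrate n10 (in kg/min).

Overall component A balance (none leaves overhead): component A in fresh feed = component A in product, i.e. 2050×0.295 = (1−0.309)·n10·0.549.
n10 = 604.75/(0.549×0.691) = 1594.1 kg/min.

1594 kg/min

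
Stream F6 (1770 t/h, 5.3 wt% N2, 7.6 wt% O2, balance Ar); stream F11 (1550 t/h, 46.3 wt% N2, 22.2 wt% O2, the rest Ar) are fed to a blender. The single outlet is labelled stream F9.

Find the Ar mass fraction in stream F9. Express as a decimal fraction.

0.611

Total flow out = 1770 + 1550 = 3320 t/h.
Ar in = 1770×0.871 + 1550×0.315 = 2029.9 t/h.
Ar mass fraction in F9 = 2029.9/3320 = 0.611.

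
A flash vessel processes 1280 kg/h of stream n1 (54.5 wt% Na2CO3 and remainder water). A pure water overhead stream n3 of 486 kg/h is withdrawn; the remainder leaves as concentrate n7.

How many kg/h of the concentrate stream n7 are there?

Concentrate = 1280 − 486 = 794 kg/h.

794 kg/h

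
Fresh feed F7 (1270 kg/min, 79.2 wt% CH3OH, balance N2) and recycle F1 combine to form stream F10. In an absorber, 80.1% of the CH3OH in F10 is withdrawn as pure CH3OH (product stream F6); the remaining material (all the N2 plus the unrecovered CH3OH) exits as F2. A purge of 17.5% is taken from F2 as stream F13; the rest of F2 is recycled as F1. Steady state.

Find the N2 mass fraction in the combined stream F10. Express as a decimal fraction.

N2 enters only via F7 and leaves only via the purge: 1270×0.208 = 0.175×(N2 in F2), and the absorber passes all N2, so N2 in F10 = N2 in F2 = 1509.5 kg/min.
CH3OH in F10: m_A = 1270×0.792 + (1−0.175)·(1−0.801)·m_A, so m_A = 1005.8/0.8358 = 1203.4 kg/min.
F10 = 1203.4 + 1509.5 = 2712.9 kg/min.
N2 fraction in F10 = 1509.5/2712.9 = 0.556.

0.556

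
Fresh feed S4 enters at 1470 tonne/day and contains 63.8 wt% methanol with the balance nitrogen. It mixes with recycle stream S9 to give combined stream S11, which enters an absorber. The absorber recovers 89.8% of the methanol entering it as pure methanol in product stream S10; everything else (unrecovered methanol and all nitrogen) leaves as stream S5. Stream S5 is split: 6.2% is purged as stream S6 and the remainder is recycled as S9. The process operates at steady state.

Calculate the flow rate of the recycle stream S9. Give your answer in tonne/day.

8150 tonne/day

nitrogen enters only via S4 and leaves only via the purge: 1470×0.362 = 0.062×(nitrogen in S5), and the absorber passes all nitrogen, so nitrogen in S11 = nitrogen in S5 = 8582.9 tonne/day.
methanol in S11: m_A = 1470×0.638 + (1−0.062)·(1−0.898)·m_A, so m_A = 937.86/0.9043 = 1037.1 tonne/day.
S5 = (1−0.898)×1037.1 + 8582.9 = 8688.7 tonne/day.
Recycle S9 = (1−0.062)×8688.7 = 8150 tonne/day.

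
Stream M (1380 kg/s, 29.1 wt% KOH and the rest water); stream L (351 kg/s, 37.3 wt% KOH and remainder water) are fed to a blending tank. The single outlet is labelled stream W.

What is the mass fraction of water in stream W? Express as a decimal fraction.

Total flow out = 1380 + 351 = 1731 kg/s.
water in = 1380×0.709 + 351×0.627 = 1198.5 kg/s.
water mass fraction in W = 1198.5/1731 = 0.692.

0.692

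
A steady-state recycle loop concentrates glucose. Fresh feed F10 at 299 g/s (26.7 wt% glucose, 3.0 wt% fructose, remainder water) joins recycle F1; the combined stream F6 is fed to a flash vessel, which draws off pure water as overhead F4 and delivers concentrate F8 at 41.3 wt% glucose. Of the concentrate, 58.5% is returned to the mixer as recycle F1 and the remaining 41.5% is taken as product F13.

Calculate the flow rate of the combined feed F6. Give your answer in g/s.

Overall glucose balance (none leaves overhead): glucose in fresh feed = glucose in product, i.e. 299×0.267 = (1−0.585)·F8·0.413.
F8 = 79.833/(0.413×0.415) = 465.78 g/s.
Recycle F1 = 0.585×465.78 = 272.48 g/s.
Combined feed F6 = 299 + 272.48 = 571.48 g/s.

571.5 g/s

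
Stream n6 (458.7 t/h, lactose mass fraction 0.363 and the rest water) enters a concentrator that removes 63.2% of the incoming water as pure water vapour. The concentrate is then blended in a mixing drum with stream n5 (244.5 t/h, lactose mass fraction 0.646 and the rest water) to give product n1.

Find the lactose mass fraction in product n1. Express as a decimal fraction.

0.626

Vapour removed = 0.632×0.637×458.7 = 184.67 t/h; concentrate = 274.03 t/h.
lactose reaching the mixer = 166.51 (from concentrate) + 244.5×0.646 = 324.46 t/h.
Product flow = 274.03 + 244.5 = 518.53 t/h; lactose fraction = 0.626.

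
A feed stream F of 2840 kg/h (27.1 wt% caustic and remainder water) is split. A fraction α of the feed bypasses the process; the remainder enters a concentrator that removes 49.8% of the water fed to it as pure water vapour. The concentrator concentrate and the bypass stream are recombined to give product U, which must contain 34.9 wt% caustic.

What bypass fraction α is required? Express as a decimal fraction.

0.384

All 2840×0.271 = 769.64 kg/h of caustic reaches U, so U = 769.64/0.349 = 2205.3 kg/h and vapour = 634.73 kg/h.
The evaporator receives (1−α)·2840 of feed at 0.729 water and removes 0.498 of that water:
0.498×0.729×(1−α)×2840 = 634.73
(1−α) = 634.73/1031 = 0.6156;  α = 0.3844.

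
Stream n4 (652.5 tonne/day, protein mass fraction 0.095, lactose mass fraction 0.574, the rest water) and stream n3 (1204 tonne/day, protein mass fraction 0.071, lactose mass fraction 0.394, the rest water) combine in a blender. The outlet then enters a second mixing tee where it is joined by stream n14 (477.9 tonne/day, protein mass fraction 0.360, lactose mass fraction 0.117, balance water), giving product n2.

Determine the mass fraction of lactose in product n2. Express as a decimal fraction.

Overall, product flow = 2334.4 tonne/day.
lactose in = 652.5×0.574 + 1204×0.394 + 477.9×0.117 = 904.83 tonne/day.
lactose fraction in n2 = 0.388.

0.388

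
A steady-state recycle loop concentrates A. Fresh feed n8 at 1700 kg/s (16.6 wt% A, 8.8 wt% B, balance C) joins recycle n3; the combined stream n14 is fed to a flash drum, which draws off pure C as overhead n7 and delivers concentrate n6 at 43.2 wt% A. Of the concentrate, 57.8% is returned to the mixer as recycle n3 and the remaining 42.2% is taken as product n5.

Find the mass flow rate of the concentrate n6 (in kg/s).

Overall A balance (none leaves overhead): A in fresh feed = A in product, i.e. 1700×0.166 = (1−0.578)·n6·0.432.
n6 = 282.2/(0.432×0.422) = 1548 kg/s.

1548 kg/s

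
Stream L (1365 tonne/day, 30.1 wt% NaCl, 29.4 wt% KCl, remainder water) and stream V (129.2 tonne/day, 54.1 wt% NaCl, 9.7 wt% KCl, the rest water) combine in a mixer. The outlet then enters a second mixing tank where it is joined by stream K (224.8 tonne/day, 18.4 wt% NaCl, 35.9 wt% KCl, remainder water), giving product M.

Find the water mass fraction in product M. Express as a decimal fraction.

0.409

Overall, product flow = 1719 tonne/day.
water in = 1365×0.405 + 129.2×0.362 + 224.8×0.457 = 702.33 tonne/day.
water fraction in M = 0.409.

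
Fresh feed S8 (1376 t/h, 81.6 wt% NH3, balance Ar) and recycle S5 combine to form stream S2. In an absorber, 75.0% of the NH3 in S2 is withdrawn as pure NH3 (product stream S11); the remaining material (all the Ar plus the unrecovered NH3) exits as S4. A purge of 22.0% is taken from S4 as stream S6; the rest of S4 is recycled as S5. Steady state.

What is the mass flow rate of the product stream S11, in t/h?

1046 t/h

NH3 in S2: m_A = 1376×0.816 + (1−0.220)·(1−0.750)·m_A, so m_A = 1122.8/0.8050 = 1394.8 t/h.
Product S11 = 0.750×1394.8 = 1046.1 t/h.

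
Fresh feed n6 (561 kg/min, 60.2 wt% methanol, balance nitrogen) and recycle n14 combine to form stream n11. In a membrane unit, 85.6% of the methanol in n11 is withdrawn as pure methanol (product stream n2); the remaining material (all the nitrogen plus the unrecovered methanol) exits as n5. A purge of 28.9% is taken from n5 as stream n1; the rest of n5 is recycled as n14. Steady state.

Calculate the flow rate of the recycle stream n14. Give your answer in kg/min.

587.8 kg/min

nitrogen enters only via n6 and leaves only via the purge: 561×0.398 = 0.289×(nitrogen in n5), and the membrane unit passes all nitrogen, so nitrogen in n11 = nitrogen in n5 = 772.59 kg/min.
methanol in n11: m_A = 561×0.602 + (1−0.289)·(1−0.856)·m_A, so m_A = 337.72/0.8976 = 376.24 kg/min.
n5 = (1−0.856)×376.24 + 772.59 = 826.77 kg/min.
Recycle n14 = (1−0.289)×826.77 = 587.83 kg/min.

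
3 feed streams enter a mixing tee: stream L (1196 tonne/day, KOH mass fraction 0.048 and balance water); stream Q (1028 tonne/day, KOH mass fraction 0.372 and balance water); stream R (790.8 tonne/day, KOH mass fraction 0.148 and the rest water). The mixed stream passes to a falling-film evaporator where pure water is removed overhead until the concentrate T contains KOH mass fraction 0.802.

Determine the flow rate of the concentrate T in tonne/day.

694.3 tonne/day

KOH entering = 1196×0.048 + 1028×0.372 + 790.8×0.148 = 556.86 tonne/day.
All KOH reports to T, so T = 556.86/0.802 = 694.34 tonne/day.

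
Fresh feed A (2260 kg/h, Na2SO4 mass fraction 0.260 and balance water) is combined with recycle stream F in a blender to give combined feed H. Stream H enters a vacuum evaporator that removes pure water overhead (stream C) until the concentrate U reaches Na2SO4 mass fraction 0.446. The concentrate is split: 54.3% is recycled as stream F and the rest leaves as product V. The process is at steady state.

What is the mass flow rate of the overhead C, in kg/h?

942.5 kg/h

Overall Na2SO4 balance (none leaves overhead): Na2SO4 in fresh feed = Na2SO4 in product, i.e. 2260×0.260 = (1−0.543)·U·0.446.
U = 587.6/(0.446×0.457) = 2882.9 kg/h.
Recycle F = 0.543×2882.9 = 1565.4 kg/h.
Combined feed H = 2260 + 1565.4 = 3825.4 kg/h.
Overhead C = H − U = 3825.4 − 2882.9 = 942.51 kg/h.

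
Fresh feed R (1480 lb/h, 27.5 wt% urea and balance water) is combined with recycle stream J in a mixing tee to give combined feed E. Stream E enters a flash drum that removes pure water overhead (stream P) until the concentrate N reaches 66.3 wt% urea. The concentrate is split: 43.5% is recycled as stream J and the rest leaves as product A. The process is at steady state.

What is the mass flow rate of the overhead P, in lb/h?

Overall urea balance (none leaves overhead): urea in fresh feed = urea in product, i.e. 1480×0.275 = (1−0.435)·N·0.663.
N = 407/(0.663×0.565) = 1086.5 lb/h.
Recycle J = 0.435×1086.5 = 472.63 lb/h.
Combined feed E = 1480 + 472.63 = 1952.6 lb/h.
Overhead P = E − N = 1952.6 − 1086.5 = 866.12 lb/h.

866.1 lb/h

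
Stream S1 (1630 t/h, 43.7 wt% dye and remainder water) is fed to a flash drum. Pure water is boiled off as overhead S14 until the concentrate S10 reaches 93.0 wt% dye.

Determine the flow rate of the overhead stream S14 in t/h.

864.1 t/h

dye is conserved: 1630×0.437 = 712.31 t/h all reports to the concentrate.
Concentrate = 712.31/(target fraction) = 765.92 t/h.
Overhead = 1630 − 765.92 = 864.08 t/h.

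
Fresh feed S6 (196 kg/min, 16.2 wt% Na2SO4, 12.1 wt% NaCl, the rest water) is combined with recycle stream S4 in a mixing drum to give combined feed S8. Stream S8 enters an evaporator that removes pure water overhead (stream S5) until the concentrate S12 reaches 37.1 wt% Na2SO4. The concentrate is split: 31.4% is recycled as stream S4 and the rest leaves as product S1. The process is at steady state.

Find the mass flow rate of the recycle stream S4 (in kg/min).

39.17 kg/min

Overall Na2SO4 balance (none leaves overhead): Na2SO4 in fresh feed = Na2SO4 in product, i.e. 196×0.162 = (1−0.314)·S12·0.371.
S12 = 31.752/(0.371×0.686) = 124.76 kg/min.
Recycle S4 = 0.314×124.76 = 39.174 kg/min.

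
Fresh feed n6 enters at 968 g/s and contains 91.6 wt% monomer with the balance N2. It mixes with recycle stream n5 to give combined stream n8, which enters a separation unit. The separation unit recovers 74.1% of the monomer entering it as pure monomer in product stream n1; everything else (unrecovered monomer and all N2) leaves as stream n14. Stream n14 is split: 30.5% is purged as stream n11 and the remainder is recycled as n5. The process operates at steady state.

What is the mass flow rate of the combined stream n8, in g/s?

1348 g/s

N2 enters only via n6 and leaves only via the purge: 968×0.084 = 0.305×(N2 in n14), and the separation unit passes all N2, so N2 in n8 = N2 in n14 = 266.6 g/s.
monomer in n8: m_A = 968×0.916 + (1−0.305)·(1−0.741)·m_A, so m_A = 886.69/0.8200 = 1081.3 g/s.
n8 = 1081.3 + 266.6 = 1347.9 g/s.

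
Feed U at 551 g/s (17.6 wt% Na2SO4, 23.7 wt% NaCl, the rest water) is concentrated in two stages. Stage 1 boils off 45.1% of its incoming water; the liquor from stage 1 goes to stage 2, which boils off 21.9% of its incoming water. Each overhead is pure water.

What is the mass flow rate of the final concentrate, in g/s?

366.2 g/s

water in feed = 551×0.587 = 323.44 g/s.
After stage 1: water left = (1−0.451)×323.44 = 177.57; stream total = 405.13 g/s.
After stage 2: water left = (1−0.219)×177.57 = 138.68; final concentrate = 366.24 g/s.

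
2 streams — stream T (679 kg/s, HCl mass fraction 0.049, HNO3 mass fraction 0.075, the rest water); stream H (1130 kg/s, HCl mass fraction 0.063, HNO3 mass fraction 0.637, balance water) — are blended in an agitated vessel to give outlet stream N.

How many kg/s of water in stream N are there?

water out = water in = 679×0.876 + 1130×0.300 = 933.8 kg/s.

933.8 kg/s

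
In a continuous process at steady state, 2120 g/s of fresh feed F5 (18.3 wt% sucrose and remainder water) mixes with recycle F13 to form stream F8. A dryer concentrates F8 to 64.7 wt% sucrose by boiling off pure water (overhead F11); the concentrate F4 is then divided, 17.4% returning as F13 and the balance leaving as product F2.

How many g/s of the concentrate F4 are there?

Overall sucrose balance (none leaves overhead): sucrose in fresh feed = sucrose in product, i.e. 2120×0.183 = (1−0.174)·F4·0.647.
F4 = 387.96/(0.647×0.826) = 725.94 g/s.

725.9 g/s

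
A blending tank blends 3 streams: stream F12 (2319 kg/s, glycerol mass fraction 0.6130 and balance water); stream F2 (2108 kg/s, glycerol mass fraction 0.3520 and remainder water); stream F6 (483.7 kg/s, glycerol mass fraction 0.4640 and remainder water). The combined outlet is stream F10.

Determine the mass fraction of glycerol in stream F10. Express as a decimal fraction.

Total flow out = 2319 + 2108 + 483.7 = 4910.7 kg/s.
glycerol in = 2319×0.613 + 2108×0.352 + 483.7×0.464 = 2388 kg/s.
glycerol mass fraction in F10 = 2388/4910.7 = 0.4863.

0.4863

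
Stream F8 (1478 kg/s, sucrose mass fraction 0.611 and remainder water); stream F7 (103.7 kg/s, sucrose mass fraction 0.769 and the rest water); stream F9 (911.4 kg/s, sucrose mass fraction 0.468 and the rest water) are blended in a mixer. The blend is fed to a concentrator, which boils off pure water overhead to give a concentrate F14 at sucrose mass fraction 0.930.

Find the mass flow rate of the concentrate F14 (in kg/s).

1515 kg/s

sucrose entering = 1478×0.611 + 103.7×0.769 + 911.4×0.468 = 1409.3 kg/s.
All sucrose reports to F14, so F14 = 1409.3/0.930 = 1515.4 kg/s.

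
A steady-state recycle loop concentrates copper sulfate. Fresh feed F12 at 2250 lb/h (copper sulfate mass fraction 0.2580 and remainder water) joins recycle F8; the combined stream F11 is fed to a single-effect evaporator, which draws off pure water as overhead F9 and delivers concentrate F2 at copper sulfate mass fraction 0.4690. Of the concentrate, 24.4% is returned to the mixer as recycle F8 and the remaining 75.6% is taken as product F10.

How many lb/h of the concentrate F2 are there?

1637 lb/h

Overall copper sulfate balance (none leaves overhead): copper sulfate in fresh feed = copper sulfate in product, i.e. 2250×0.258 = (1−0.244)·F2·0.469.
F2 = 580.5/(0.469×0.756) = 1637.2 lb/h.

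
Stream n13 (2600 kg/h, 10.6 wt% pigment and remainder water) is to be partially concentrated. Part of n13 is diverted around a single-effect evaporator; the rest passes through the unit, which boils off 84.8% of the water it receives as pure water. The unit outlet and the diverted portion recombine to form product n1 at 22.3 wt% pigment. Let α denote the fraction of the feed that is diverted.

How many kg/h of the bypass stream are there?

All 2600×0.106 = 275.6 kg/h of pigment reaches n1, so n1 = 275.6/0.223 = 1235.9 kg/h and vapour = 1364.1 kg/h.
The evaporator receives (1−α)·2600 of feed at 0.894 water and removes 0.848 of that water:
0.848×0.894×(1−α)×2600 = 1364.1
(1−α) = 1364.1/1971.1 = 0.6921;  α = 0.3079.
Bypass flow = 0.3079×2600 = 800.63 kg/h.

800.6 kg/h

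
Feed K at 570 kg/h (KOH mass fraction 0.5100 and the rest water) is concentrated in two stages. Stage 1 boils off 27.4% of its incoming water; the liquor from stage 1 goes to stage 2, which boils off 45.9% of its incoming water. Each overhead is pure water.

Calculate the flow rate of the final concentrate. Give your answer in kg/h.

water in feed = 570×0.490 = 279.3 kg/h.
After stage 1: water left = (1−0.274)×279.3 = 202.77; stream total = 493.47 kg/h.
After stage 2: water left = (1−0.459)×202.77 = 109.7; final concentrate = 400.4 kg/h.

400.4 kg/h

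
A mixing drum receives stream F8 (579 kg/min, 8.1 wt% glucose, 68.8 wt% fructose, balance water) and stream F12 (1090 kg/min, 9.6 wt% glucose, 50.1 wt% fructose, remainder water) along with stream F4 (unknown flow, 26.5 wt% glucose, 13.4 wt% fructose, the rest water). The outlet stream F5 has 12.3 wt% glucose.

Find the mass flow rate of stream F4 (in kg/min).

378.5 kg/min

Let F4 be the unknown flow. Total out = 1669 + F4.
glucose balance: 151.54 + 0.265·F4 = 0.123·(1669 + F4)
(0.265 − 0.123)·F4 = 0.123×1669 − 151.54 = 53.748
F4 = 53.748 / 0.142 = 378.51 kg/min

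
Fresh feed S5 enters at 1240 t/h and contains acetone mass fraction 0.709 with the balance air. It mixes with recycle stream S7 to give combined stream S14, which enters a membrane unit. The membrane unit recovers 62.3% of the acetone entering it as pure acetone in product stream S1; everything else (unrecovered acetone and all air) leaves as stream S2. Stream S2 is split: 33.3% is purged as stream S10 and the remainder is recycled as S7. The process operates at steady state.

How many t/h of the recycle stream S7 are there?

air enters only via S5 and leaves only via the purge: 1240×0.291 = 0.333×(air in S2), and the membrane unit passes all air, so air in S14 = air in S2 = 1083.6 t/h.
acetone in S14: m_A = 1240×0.709 + (1−0.333)·(1−0.623)·m_A, so m_A = 879.16/0.7485 = 1174.5 t/h.
S2 = (1−0.623)×1174.5 + 1083.6 = 1526.4 t/h.
Recycle S7 = (1−0.333)×1526.4 = 1018.1 t/h.

1018 t/h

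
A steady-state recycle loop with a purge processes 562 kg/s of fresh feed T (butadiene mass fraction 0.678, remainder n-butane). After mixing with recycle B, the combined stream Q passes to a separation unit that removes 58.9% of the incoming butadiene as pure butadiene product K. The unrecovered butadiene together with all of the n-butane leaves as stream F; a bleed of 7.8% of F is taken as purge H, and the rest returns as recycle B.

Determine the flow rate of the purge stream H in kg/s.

200.6 kg/s

n-butane enters only via T and leaves only via the purge: 562×0.322 = 0.078×(n-butane in F), and the separation unit passes all n-butane, so n-butane in Q = n-butane in F = 2320.1 kg/s.
butadiene in Q: m_A = 562×0.678 + (1−0.078)·(1−0.589)·m_A, so m_A = 381.04/0.6211 = 613.53 kg/s.
F = (1−0.589)×613.53 + 2320.1 = 2572.2 kg/s.
Purge H = 0.078×2572.2 = 200.63 kg/s.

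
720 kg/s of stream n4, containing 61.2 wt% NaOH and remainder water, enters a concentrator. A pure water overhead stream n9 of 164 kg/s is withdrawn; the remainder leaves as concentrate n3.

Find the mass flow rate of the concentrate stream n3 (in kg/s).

556 kg/s

Concentrate = 720 − 164 = 556 kg/s.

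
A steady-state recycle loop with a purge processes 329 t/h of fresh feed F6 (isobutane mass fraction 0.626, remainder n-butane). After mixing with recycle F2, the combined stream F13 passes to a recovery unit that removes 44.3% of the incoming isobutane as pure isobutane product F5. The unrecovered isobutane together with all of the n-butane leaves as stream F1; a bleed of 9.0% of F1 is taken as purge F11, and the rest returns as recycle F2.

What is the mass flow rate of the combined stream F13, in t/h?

n-butane enters only via F6 and leaves only via the purge: 329×0.374 = 0.090×(n-butane in F1), and the recovery unit passes all n-butane, so n-butane in F13 = n-butane in F1 = 1367.2 t/h.
isobutane in F13: m_A = 329×0.626 + (1−0.090)·(1−0.443)·m_A, so m_A = 205.95/0.4931 = 417.65 t/h.
F13 = 417.65 + 1367.2 = 1784.8 t/h.

1785 t/h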